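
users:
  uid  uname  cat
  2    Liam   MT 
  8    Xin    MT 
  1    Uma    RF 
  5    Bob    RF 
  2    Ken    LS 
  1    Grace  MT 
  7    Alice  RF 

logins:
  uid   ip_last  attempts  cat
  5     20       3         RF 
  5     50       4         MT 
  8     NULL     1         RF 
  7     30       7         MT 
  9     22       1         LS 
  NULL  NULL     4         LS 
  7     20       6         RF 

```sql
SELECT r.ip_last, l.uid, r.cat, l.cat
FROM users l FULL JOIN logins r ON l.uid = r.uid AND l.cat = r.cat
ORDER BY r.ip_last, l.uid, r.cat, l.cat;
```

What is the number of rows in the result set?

FULL OUTER JOIN keeps every row from both sides; unmatched rows get NULL for the other side's columns.
Matching on l.uid = r.uid AND l.cat = r.cat. A NULL in a compared column never satisfies the condition.
Matched pairs: 2; unmatched l rows kept: 5; unmatched r rows kept: 5.
Total: 2 matched + 10 padded = 12 rows.

12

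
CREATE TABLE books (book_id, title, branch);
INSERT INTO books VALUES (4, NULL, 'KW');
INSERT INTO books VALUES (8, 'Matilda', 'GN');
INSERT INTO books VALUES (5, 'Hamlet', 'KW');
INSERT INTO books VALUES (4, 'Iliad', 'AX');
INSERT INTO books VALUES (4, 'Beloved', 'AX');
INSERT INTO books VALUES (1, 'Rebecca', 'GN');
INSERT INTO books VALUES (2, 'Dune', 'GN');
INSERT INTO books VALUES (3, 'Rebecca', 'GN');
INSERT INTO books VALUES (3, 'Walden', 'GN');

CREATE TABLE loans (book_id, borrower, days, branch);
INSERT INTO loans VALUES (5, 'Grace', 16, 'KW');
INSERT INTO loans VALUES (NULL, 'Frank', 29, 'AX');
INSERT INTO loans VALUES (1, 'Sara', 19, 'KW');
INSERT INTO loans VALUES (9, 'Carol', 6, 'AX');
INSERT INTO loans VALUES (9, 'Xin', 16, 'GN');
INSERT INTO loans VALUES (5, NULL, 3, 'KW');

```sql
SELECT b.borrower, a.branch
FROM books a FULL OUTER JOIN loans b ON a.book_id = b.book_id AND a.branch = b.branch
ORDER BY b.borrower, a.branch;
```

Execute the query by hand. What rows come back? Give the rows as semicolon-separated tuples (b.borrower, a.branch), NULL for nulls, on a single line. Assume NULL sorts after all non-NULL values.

(Carol, NULL); (Frank, NULL); (Grace, KW); (Sara, NULL); (Xin, NULL); (NULL, AX); (NULL, AX); (NULL, GN); (NULL, GN); (NULL, GN); (NULL, GN); (NULL, GN); (NULL, KW); (NULL, KW)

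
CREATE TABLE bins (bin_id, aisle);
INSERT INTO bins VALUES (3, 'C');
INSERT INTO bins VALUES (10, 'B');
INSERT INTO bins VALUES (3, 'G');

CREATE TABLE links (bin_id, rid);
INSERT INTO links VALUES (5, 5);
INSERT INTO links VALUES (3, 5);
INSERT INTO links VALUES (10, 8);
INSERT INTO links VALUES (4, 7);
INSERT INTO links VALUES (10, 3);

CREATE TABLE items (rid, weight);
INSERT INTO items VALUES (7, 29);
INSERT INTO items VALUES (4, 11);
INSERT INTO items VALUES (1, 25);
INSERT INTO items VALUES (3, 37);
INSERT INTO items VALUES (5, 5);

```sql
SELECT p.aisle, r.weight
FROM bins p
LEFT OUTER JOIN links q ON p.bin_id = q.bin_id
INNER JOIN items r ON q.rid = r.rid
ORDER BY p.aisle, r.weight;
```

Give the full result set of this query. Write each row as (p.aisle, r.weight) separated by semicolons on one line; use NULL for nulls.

Evaluate left to right. First `bins p LEFT JOIN links q` on bin_id: 4 row(s).
Then INNER JOIN `items r` on rid: keep only rows whose q.rid appears in r.

(B, 37); (C, 5); (G, 5)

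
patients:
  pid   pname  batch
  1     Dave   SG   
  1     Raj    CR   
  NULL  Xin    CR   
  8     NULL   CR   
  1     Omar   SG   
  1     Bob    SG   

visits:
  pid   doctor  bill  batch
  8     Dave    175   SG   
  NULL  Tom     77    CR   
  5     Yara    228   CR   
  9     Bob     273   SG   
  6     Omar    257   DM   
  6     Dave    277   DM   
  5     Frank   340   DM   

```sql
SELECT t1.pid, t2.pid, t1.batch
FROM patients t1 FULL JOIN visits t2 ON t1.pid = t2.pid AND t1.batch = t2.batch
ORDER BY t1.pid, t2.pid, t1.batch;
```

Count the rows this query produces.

13

FULL OUTER JOIN keeps every row from both sides; unmatched rows get NULL for the other side's columns.
Matching on t1.pid = t2.pid AND t1.batch = t2.batch. A NULL in a compared column never satisfies the condition.
- t1 (pid=1, batch=SG) has no partner → padded with NULL.
- t1 (pid=1, batch=CR) has no partner → padded with NULL.
- t1 (pid=NULL, batch=CR) has no partner → padded with NULL.
- t1 (pid=8, batch=CR) has no partner → padded with NULL.
- t1 (pid=1, batch=SG) has no partner → padded with NULL.
- t1 (pid=1, batch=SG) has no partner → padded with NULL.
- plus 7 unmatched t2 row(s), each kept with NULL t1 columns.
Total: 0 matched + 13 padded = 13 rows.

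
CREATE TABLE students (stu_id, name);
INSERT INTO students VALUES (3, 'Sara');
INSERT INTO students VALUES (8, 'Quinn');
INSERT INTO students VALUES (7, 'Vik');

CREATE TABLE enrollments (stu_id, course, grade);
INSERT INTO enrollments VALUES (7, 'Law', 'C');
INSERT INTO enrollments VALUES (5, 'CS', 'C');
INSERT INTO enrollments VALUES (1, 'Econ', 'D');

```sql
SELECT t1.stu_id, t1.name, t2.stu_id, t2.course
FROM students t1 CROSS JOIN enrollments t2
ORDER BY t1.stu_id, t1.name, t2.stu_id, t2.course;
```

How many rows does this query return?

CROSS JOIN pairs every row of `students` with every row of `enrollments`: 3 × 3 = 9 rows.

9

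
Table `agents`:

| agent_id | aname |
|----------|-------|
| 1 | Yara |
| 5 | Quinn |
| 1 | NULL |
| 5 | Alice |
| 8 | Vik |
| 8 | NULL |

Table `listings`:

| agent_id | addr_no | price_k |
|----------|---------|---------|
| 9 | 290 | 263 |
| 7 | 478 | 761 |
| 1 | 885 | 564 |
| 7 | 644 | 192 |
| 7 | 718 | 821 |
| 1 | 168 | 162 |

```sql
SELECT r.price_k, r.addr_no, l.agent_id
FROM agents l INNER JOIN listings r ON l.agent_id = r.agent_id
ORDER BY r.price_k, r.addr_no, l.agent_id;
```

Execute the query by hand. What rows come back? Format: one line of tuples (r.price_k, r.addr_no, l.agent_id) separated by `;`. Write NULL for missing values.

(162, 168, 1); (162, 168, 1); (564, 885, 1); (564, 885, 1)

INNER JOIN keeps only pairs where the ON condition holds.
Matching on l.agent_id = r.agent_id.
Matched pairs: 4.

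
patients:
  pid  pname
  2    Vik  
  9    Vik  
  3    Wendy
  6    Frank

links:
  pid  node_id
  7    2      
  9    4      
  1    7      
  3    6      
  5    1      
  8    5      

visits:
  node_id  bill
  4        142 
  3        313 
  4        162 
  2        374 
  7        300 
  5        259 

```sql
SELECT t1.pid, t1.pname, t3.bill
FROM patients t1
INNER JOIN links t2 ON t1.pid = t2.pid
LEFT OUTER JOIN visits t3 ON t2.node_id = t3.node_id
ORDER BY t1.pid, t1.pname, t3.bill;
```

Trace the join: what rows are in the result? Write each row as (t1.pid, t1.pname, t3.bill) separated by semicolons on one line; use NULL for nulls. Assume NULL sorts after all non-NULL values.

Evaluate left to right. First `patients t1 INNER JOIN links t2` on pid: 2 row(s).
Then LEFT JOIN `visits t3` on node_id: each of those 2 rows is kept; rows whose t2.node_id has no match in t3 get NULL for t3's columns.

(3, Wendy, NULL); (9, Vik, 142); (9, Vik, 162)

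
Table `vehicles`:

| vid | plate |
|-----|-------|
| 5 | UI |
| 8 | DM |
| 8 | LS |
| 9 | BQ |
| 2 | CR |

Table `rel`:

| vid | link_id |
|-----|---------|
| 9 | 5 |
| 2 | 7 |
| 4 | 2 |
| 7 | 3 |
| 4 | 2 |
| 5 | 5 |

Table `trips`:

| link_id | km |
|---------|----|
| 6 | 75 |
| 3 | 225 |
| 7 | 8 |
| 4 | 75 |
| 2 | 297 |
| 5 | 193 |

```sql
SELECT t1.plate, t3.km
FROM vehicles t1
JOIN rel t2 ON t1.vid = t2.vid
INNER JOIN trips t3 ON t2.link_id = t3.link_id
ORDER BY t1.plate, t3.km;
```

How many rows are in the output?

3

Step 1 — t1 INNER JOIN t2 on vid → 3 row(s).
Then INNER JOIN `trips t3` on link_id: keep only rows whose t2.link_id appears in t3.
Result: 3 row(s).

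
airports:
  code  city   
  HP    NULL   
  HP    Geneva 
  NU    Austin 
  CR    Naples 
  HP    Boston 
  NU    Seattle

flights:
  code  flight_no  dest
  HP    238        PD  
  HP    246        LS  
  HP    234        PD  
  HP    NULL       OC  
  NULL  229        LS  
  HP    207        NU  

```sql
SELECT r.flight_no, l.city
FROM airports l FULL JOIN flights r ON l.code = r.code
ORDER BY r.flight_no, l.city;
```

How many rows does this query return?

FULL OUTER JOIN keeps every row from both sides; unmatched rows get NULL for the other side's columns.
Matching on l.code = r.code. A NULL in a compared column never satisfies the condition.
- code=HP: 5 matching r row(s), so 5 row(s) emitted.
- code=HP: 5 matching r row(s), so 5 row(s) emitted.
- code=NU: no r row matches, row kept with r columns NULL.
- code=CR: no r row matches, row kept with r columns NULL.
- code=HP: 5 matching r row(s), so 5 row(s) emitted.
- code=NU: no r row matches, row kept with r columns NULL.
- plus 1 unmatched r row(s), each kept with NULL l columns.
Total: 15 matched + 4 padded = 19 rows.

19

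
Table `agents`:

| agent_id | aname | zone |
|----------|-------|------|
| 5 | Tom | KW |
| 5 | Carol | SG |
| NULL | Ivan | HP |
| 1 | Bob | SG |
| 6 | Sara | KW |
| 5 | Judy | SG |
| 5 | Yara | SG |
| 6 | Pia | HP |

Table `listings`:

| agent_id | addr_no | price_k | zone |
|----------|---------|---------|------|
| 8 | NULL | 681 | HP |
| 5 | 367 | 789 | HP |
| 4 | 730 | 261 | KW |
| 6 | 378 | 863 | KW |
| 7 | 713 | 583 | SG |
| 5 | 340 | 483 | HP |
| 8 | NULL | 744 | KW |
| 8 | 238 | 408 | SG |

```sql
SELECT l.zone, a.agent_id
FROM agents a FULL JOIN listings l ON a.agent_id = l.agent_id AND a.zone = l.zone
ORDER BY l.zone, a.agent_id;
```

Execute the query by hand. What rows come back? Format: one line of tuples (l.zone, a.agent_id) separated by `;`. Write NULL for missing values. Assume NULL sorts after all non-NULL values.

(HP, NULL); (HP, NULL); (HP, NULL); (KW, 6); (KW, NULL); (KW, NULL); (SG, NULL); (SG, NULL); (NULL, 1); (NULL, 5); (NULL, 5); (NULL, 5); (NULL, 5); (NULL, 6); (NULL, NULL)

FULL OUTER JOIN keeps every row from both sides; unmatched rows get NULL for the other side's columns.
Matching on a.agent_id = l.agent_id AND a.zone = l.zone. A NULL in a compared column never satisfies the condition.
Matched pairs: 1; unmatched a rows kept: 7; unmatched l rows kept: 7.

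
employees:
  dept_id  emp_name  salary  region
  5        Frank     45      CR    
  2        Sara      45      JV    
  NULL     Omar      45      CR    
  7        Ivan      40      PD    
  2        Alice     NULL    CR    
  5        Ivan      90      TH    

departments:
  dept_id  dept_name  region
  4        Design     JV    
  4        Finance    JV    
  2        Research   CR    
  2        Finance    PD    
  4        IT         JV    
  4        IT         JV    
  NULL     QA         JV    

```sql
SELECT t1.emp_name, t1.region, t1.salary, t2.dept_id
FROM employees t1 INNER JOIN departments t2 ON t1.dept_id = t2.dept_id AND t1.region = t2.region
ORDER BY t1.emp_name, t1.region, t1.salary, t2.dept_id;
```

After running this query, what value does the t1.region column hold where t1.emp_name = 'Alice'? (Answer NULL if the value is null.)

CR

INNER JOIN keeps only pairs where the ON condition holds.
Matching on t1.dept_id = t2.dept_id AND t1.region = t2.region. A NULL in a compared column never satisfies the condition.
- t1 row (dept_id=5, region=CR): no match → dropped.
- t1 row (dept_id=2, region=JV): no match → dropped.
- t1 row (dept_id=NULL, region=CR): no match → dropped.
- t1 row (dept_id=7, region=PD): no match → dropped.
- t1 row (dept_id=2, region=CR): matches 1 t2 row(s) → 1 output row(s).
- t1 row (dept_id=5, region=TH): no match → dropped.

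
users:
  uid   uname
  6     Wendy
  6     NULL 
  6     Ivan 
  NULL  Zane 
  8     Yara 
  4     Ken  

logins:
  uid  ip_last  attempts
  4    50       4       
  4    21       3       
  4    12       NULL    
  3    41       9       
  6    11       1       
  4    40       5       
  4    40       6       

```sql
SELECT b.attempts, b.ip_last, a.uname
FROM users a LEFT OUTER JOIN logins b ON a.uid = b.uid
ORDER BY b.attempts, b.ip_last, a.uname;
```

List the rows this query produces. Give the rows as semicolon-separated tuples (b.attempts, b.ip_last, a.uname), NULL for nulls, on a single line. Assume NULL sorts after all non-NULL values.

(1, 11, Ivan); (1, 11, Wendy); (1, 11, NULL); (3, 21, Ken); (4, 50, Ken); (5, 40, Ken); (6, 40, Ken); (NULL, 12, Ken); (NULL, NULL, Yara); (NULL, NULL, Zane)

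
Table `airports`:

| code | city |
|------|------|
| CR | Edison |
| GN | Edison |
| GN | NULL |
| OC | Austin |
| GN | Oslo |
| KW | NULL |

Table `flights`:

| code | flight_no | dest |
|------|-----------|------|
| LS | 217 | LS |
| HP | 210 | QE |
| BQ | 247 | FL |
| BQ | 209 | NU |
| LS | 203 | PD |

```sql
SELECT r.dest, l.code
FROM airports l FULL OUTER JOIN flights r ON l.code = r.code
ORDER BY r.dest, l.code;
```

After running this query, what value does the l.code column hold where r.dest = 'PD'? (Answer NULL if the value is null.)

FULL OUTER JOIN keeps every row from both sides; unmatched rows get NULL for the other side's columns.
Matching on l.code = r.code.
- code=CR: no r row matches, row kept with r columns NULL.
- code=GN: no r row matches, row kept with r columns NULL.
- code=GN: no r row matches, row kept with r columns NULL.
- code=OC: no r row matches, row kept with r columns NULL.
- code=GN: no r row matches, row kept with r columns NULL.
- code=KW: no r row matches, row kept with r columns NULL.
- 5 r row(s) had no l match → kept, l columns NULL.

NULL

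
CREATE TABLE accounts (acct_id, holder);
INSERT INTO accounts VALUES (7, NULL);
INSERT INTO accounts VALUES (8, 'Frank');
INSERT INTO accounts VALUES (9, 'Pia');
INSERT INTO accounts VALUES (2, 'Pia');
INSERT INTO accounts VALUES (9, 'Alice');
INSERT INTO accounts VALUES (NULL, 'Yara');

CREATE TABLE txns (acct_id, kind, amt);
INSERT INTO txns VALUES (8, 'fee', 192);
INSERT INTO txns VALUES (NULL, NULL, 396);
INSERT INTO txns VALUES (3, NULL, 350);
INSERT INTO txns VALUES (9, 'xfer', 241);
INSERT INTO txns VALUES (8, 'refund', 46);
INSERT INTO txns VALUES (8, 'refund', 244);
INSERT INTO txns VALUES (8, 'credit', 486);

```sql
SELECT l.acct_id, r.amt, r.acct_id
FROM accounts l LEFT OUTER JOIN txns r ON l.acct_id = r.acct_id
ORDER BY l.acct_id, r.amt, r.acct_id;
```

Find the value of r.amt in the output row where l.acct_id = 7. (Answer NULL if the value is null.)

NULL

LEFT JOIN keeps every row from `accounts`; unmatched rows get NULL for `txns`'s columns.
Matching on l.acct_id = r.acct_id. A NULL in a compared column never satisfies the condition.
- l row (acct_id=7): no match → kept, r columns NULL.
- l row (acct_id=8): matches 4 r row(s) → 4 output row(s).
- l row (acct_id=9): matches 1 r row(s) → 1 output row(s).
- l row (acct_id=2): no match → kept, r columns NULL.
- l row (acct_id=9): matches 1 r row(s) → 1 output row(s).
- l row (acct_id=NULL): no match → kept, r columns NULL.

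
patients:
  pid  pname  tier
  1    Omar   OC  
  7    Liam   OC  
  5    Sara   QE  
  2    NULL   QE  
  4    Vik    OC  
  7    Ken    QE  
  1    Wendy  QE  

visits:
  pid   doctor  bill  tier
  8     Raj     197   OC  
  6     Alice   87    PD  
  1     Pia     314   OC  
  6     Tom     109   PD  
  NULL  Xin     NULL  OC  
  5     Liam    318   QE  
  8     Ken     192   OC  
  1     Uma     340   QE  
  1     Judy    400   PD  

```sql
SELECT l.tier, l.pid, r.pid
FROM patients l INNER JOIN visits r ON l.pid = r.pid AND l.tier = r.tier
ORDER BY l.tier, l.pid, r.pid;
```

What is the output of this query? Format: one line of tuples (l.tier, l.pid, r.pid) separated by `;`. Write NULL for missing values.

(OC, 1, 1); (QE, 1, 1); (QE, 5, 5)

INNER JOIN keeps only pairs where the ON condition holds.
Matching on l.pid = r.pid AND l.tier = r.tier. A NULL in a compared column never satisfies the condition.
- l[0] pid=1, tier=OC → 1 match(es) in r → 1 row(s).
- l[1] pid=7, tier=OC → no match; dropped.
- l[2] pid=5, tier=QE → 1 match(es) in r → 1 row(s).
- l[3] pid=2, tier=QE → no match; dropped.
- l[4] pid=4, tier=OC → no match; dropped.
- l[5] pid=7, tier=QE → no match; dropped.
- l[6] pid=1, tier=QE → 1 match(es) in r → 1 row(s).
After projecting and ordering:
l.tier | l.pid | r.pid
OC | 1 | 1
QE | 1 | 1
QE | 5 | 5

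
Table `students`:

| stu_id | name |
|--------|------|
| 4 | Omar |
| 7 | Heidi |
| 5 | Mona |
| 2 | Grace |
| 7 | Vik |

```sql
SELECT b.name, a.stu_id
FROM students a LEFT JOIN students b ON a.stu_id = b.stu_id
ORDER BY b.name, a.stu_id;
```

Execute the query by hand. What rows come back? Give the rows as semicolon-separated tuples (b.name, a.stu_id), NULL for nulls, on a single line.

LEFT JOIN keeps every row from `students a`; unmatched rows get NULL for `students b`'s columns.
Matching on a.stu_id = b.stu_id.
- a row (stu_id=4): matches 1 b row(s) → 1 output row(s).
- a row (stu_id=7): matches 2 b row(s) → 2 output row(s).
- a row (stu_id=5): matches 1 b row(s) → 1 output row(s).
- a row (stu_id=2): matches 1 b row(s) → 1 output row(s).
- a row (stu_id=7): matches 2 b row(s) → 2 output row(s).
After projecting and ordering:
b.name | a.stu_id
Grace | 2
Heidi | 7
Heidi | 7
Mona | 5
Omar | 4
Vik | 7
Vik | 7

(Grace, 2); (Heidi, 7); (Heidi, 7); (Mona, 5); (Omar, 4); (Vik, 7); (Vik, 7)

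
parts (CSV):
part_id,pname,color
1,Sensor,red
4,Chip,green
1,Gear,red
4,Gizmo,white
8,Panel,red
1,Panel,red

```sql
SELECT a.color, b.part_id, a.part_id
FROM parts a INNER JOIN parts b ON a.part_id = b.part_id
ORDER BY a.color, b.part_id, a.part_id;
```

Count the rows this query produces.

INNER JOIN keeps only pairs where the ON condition holds.
Matching on a.part_id = b.part_id.
Matched pairs: 14.
Total: 14 rows.

14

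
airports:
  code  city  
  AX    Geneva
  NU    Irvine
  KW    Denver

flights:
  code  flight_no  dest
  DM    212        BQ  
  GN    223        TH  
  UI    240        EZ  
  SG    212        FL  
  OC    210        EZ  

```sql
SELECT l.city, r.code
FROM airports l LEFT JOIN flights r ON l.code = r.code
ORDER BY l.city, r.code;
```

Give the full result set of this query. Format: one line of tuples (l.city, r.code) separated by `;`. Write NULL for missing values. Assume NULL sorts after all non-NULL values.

(Denver, NULL); (Geneva, NULL); (Irvine, NULL)

LEFT JOIN keeps every row from `airports`; unmatched rows get NULL for `flights`'s columns.
Matching on l.code = r.code.
- l row (code=AX): no match → kept, r columns NULL.
- l row (code=NU): no match → kept, r columns NULL.
- l row (code=KW): no match → kept, r columns NULL.
After projecting and ordering:
l.city | r.code
Denver | NULL
Geneva | NULL
Irvine | NULL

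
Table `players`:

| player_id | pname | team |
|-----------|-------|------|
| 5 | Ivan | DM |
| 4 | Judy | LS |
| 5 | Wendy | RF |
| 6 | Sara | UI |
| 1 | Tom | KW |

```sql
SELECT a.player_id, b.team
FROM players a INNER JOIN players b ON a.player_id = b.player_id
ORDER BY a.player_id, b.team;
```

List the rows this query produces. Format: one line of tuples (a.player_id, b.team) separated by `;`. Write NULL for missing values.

(1, KW); (4, LS); (5, DM); (5, DM); (5, RF); (5, RF); (6, UI)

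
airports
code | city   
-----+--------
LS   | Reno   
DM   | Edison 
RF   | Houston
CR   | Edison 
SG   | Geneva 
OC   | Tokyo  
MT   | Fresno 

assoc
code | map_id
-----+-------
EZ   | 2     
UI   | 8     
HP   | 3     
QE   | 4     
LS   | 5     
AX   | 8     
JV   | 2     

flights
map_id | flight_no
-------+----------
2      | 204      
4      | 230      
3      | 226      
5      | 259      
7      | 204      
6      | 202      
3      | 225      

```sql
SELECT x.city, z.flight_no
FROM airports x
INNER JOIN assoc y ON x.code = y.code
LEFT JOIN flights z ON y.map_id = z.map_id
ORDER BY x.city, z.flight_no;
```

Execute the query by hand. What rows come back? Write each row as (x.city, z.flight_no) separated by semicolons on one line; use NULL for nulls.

(Reno, 259)

Step 1 — x INNER JOIN y on code → 1 row(s).
Then LEFT JOIN `flights z` on map_id: each of those 1 rows is kept; rows whose y.map_id has no match in z get NULL for z's columns.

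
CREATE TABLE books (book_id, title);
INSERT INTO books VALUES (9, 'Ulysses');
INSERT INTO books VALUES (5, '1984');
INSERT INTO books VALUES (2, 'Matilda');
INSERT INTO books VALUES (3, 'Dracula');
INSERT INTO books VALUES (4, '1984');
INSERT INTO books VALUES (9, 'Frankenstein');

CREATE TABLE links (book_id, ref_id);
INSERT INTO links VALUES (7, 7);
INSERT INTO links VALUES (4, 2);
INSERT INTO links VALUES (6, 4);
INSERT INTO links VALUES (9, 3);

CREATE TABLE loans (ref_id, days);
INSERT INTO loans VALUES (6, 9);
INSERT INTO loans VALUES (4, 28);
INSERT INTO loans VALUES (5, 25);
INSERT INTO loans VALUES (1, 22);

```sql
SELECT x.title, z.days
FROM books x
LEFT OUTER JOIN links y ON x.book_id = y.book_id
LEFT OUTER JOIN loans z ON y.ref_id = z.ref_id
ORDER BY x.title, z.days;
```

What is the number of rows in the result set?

Evaluate left to right. First `books x LEFT JOIN links y` on book_id: 6 row(s).
Then LEFT JOIN `loans z` on ref_id: each of those 6 rows is kept; rows whose y.ref_id has no match in z get NULL for z's columns.
Result: 6 row(s).

6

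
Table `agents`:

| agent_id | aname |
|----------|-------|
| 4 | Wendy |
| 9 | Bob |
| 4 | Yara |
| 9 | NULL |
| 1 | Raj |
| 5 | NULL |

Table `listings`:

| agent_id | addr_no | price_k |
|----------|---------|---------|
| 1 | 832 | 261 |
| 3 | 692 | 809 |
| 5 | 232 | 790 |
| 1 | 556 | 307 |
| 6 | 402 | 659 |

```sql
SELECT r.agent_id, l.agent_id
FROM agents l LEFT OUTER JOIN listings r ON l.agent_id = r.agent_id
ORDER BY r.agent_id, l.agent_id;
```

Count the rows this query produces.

LEFT JOIN keeps every row from `agents`; unmatched rows get NULL for `listings`'s columns.
Matching on l.agent_id = r.agent_id.
- agent_id=4: no r row matches, row kept with r columns NULL.
- agent_id=9: no r row matches, row kept with r columns NULL.
- agent_id=4: no r row matches, row kept with r columns NULL.
- agent_id=9: no r row matches, row kept with r columns NULL.
- agent_id=1: 2 matching r row(s), so 2 row(s) emitted.
- agent_id=5: 1 matching r row(s), so 1 row(s) emitted.
Total: 3 matched + 4 padded = 7 rows.

7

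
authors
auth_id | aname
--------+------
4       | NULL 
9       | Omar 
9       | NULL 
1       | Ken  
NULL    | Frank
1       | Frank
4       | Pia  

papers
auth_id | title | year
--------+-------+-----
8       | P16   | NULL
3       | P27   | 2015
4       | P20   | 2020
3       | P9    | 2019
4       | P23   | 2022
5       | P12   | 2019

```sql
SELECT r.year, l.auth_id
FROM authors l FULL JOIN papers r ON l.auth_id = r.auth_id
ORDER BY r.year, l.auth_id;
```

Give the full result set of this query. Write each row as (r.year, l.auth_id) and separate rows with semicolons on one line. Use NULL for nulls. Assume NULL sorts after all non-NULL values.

(2015, NULL); (2019, NULL); (2019, NULL); (2020, 4); (2020, 4); (2022, 4); (2022, 4); (NULL, 1); (NULL, 1); (NULL, 9); (NULL, 9); (NULL, NULL); (NULL, NULL)

FULL OUTER JOIN keeps every row from both sides; unmatched rows get NULL for the other side's columns.
Matching on l.auth_id = r.auth_id. A NULL in a compared column never satisfies the condition.
- auth_id=4: 2 matching r row(s), so 2 row(s) emitted.
- auth_id=9: no r row matches, row kept with r columns NULL.
- auth_id=9: no r row matches, row kept with r columns NULL.
- auth_id=1: no r row matches, row kept with r columns NULL.
- auth_id=NULL: no r row matches, row kept with r columns NULL.
- auth_id=1: no r row matches, row kept with r columns NULL.
- auth_id=4: 2 matching r row(s), so 2 row(s) emitted.
- 4 r row(s) had no l match → kept, l columns NULL.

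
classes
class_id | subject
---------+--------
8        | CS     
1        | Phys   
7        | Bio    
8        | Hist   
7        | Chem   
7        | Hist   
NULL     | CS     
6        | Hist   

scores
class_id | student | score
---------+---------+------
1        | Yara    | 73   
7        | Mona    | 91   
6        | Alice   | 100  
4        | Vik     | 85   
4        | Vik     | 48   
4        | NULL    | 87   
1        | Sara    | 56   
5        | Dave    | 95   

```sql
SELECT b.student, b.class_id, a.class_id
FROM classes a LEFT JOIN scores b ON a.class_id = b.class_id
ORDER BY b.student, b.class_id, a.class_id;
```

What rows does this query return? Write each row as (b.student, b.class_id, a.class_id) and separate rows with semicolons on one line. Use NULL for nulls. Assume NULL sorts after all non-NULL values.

LEFT JOIN keeps every row from `classes`; unmatched rows get NULL for `scores`'s columns.
Matching on a.class_id = b.class_id. A NULL in a compared column never satisfies the condition.
- a[0] class_id=8 → no match; kept with NULLs on the b side.
- a[1] class_id=1 → 2 match(es) in b → 2 row(s).
- a[2] class_id=7 → 1 match(es) in b → 1 row(s).
- a[3] class_id=8 → no match; kept with NULLs on the b side.
- a[4] class_id=7 → 1 match(es) in b → 1 row(s).
- a[5] class_id=7 → 1 match(es) in b → 1 row(s).
- a[6] class_id=NULL → no match; kept with NULLs on the b side.
- a[7] class_id=6 → 1 match(es) in b → 1 row(s).
After projecting and ordering:
b.student | b.class_id | a.class_id
Alice | 6 | 6
Mona | 7 | 7
Mona | 7 | 7
Mona | 7 | 7
Sara | 1 | 1
Yara | 1 | 1
NULL | NULL | 8
NULL | NULL | 8
NULL | NULL | NULL

(Alice, 6, 6); (Mona, 7, 7); (Mona, 7, 7); (Mona, 7, 7); (Sara, 1, 1); (Yara, 1, 1); (NULL, NULL, 8); (NULL, NULL, 8); (NULL, NULL, NULL)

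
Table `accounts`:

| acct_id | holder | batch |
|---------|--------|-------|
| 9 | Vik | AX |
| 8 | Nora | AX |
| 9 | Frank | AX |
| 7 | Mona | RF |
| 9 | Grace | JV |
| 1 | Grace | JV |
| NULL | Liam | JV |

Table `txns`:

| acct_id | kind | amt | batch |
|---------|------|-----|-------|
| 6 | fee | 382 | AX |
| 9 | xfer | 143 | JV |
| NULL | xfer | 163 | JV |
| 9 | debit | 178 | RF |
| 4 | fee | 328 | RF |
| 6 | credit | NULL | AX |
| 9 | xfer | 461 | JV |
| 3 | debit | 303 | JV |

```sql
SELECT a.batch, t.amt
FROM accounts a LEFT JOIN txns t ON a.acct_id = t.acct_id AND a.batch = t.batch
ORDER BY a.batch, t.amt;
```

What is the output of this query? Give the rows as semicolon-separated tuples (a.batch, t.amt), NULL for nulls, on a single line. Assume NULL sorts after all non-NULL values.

(AX, NULL); (AX, NULL); (AX, NULL); (JV, 143); (JV, 461); (JV, NULL); (JV, NULL); (RF, NULL)

LEFT JOIN keeps every row from `accounts`; unmatched rows get NULL for `txns`'s columns.
Matching on a.acct_id = t.acct_id AND a.batch = t.batch. A NULL in a compared column never satisfies the condition.
- acct_id=9, batch=AX: no t row matches, row kept with t columns NULL.
- acct_id=8, batch=AX: no t row matches, row kept with t columns NULL.
- acct_id=9, batch=AX: no t row matches, row kept with t columns NULL.
- acct_id=7, batch=RF: no t row matches, row kept with t columns NULL.
- acct_id=9, batch=JV: 2 matching t row(s), so 2 row(s) emitted.
- acct_id=1, batch=JV: no t row matches, row kept with t columns NULL.
- acct_id=NULL, batch=JV: no t row matches, row kept with t columns NULL.
After projecting and ordering:
a.batch | t.amt
AX | NULL
AX | NULL
AX | NULL
JV | 143
JV | 461
JV | NULL
JV | NULL
RF | NULL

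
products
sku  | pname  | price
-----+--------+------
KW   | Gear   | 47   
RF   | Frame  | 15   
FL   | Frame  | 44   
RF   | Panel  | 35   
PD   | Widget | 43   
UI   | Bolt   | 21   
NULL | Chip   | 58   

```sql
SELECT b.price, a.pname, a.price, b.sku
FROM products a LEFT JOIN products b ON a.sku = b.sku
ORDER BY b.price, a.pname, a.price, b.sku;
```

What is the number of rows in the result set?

LEFT JOIN keeps every row from `products a`; unmatched rows get NULL for `products b`'s columns.
Matching on a.sku = b.sku. A NULL in a compared column never satisfies the condition.
- sku=KW: 1 matching b row(s), so 1 row(s) emitted.
- sku=RF: 2 matching b row(s), so 2 row(s) emitted.
- sku=FL: 1 matching b row(s), so 1 row(s) emitted.
- sku=RF: 2 matching b row(s), so 2 row(s) emitted.
- sku=PD: 1 matching b row(s), so 1 row(s) emitted.
- sku=UI: 1 matching b row(s), so 1 row(s) emitted.
- sku=NULL: no b row matches, row kept with b columns NULL.
Total: 8 matched + 1 padded = 9 rows.

9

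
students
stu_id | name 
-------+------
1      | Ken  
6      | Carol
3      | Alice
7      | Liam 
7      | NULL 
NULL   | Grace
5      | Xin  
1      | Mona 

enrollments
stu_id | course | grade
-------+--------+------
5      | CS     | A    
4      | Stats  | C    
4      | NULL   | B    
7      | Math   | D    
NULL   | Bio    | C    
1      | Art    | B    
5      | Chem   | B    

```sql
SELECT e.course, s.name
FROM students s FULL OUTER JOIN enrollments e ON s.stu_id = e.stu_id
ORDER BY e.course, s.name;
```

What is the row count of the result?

FULL OUTER JOIN keeps every row from both sides; unmatched rows get NULL for the other side's columns.
Matching on s.stu_id = e.stu_id. A NULL in a compared column never satisfies the condition.
- s (stu_id=1) pairs with 1 row(s) of e.
- s (stu_id=6) has no partner → padded with NULL.
- s (stu_id=3) has no partner → padded with NULL.
- s (stu_id=7) pairs with 1 row(s) of e.
- s (stu_id=7) pairs with 1 row(s) of e.
- s (stu_id=NULL) has no partner → padded with NULL.
- s (stu_id=5) pairs with 2 row(s) of e.
- s (stu_id=1) pairs with 1 row(s) of e.
- 3 row(s) from e found no s partner → padded with NULL.
Total: 6 matched + 6 padded = 12 rows.

12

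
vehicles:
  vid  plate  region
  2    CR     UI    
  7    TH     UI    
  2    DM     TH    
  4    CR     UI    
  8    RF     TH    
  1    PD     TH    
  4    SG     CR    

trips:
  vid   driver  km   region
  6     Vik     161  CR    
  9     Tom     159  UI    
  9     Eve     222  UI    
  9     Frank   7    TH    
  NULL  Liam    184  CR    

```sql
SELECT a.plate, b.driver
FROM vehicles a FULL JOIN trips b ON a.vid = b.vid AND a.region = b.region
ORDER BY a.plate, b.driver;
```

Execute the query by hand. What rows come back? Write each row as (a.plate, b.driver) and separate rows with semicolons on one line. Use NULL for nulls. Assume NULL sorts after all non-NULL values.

(CR, NULL); (CR, NULL); (DM, NULL); (PD, NULL); (RF, NULL); (SG, NULL); (TH, NULL); (NULL, Eve); (NULL, Frank); (NULL, Liam); (NULL, Tom); (NULL, Vik)

FULL OUTER JOIN keeps every row from both sides; unmatched rows get NULL for the other side's columns.
Matching on a.vid = b.vid AND a.region = b.region. A NULL in a compared column never satisfies the condition.
- a[0] vid=2, region=UI → no match; kept with NULLs on the b side.
- a[1] vid=7, region=UI → no match; kept with NULLs on the b side.
- a[2] vid=2, region=TH → no match; kept with NULLs on the b side.
- a[3] vid=4, region=UI → no match; kept with NULLs on the b side.
- a[4] vid=8, region=TH → no match; kept with NULLs on the b side.
- a[5] vid=1, region=TH → no match; kept with NULLs on the b side.
- a[6] vid=4, region=CR → no match; kept with NULLs on the b side.
- plus 5 unmatched b row(s), each kept with NULL a columns.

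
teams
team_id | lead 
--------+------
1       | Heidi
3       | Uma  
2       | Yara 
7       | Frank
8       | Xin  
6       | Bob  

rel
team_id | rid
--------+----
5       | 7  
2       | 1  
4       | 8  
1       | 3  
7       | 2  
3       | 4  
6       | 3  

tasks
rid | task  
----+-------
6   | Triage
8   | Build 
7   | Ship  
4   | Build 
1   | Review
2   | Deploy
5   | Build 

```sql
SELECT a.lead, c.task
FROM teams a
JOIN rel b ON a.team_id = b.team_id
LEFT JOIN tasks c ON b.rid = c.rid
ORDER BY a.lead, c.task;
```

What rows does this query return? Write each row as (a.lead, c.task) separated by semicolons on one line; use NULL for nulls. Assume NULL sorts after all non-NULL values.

(Bob, NULL); (Frank, Deploy); (Heidi, NULL); (Uma, Build); (Yara, Review)

Joins associate left-to-right: teams INNER JOIN rel on team_id gives 5 intermediate row(s).
Then LEFT JOIN `tasks c` on rid: each of those 5 rows is kept; rows whose b.rid has no match in c get NULL for c's columns.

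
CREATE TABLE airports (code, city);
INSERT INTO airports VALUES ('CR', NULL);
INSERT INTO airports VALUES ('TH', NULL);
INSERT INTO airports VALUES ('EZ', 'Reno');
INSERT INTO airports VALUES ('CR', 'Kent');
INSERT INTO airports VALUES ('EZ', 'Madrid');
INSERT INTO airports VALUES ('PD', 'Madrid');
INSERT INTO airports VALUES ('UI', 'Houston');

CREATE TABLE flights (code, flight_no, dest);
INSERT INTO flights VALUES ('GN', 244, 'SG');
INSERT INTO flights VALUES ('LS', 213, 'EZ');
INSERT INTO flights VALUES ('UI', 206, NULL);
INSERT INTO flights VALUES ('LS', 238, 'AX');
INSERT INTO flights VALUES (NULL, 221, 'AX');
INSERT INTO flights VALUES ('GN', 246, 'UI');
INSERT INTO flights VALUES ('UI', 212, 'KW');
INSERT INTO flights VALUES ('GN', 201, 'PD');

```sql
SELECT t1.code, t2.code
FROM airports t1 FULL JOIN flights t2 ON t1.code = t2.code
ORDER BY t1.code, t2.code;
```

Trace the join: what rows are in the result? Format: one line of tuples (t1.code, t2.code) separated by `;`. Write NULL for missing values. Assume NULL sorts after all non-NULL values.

FULL OUTER JOIN keeps every row from both sides; unmatched rows get NULL for the other side's columns.
Matching on t1.code = t2.code. A NULL in a compared column never satisfies the condition.
- t1 (code=CR) has no partner → padded with NULL.
- t1 (code=TH) has no partner → padded with NULL.
- t1 (code=EZ) has no partner → padded with NULL.
- t1 (code=CR) has no partner → padded with NULL.
- t1 (code=EZ) has no partner → padded with NULL.
- t1 (code=PD) has no partner → padded with NULL.
- t1 (code=UI) pairs with 2 row(s) of t2.
- 6 row(s) from t2 found no t1 partner → padded with NULL.

(CR, NULL); (CR, NULL); (EZ, NULL); (EZ, NULL); (PD, NULL); (TH, NULL); (UI, UI); (UI, UI); (NULL, GN); (NULL, GN); (NULL, GN); (NULL, LS); (NULL, LS); (NULL, NULL)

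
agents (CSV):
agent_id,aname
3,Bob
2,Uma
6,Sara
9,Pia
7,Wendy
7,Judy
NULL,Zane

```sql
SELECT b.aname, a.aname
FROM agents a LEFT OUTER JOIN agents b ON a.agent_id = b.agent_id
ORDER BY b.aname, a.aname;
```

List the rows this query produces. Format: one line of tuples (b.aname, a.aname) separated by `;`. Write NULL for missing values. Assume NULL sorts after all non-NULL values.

LEFT JOIN keeps every row from `agents a`; unmatched rows get NULL for `agents b`'s columns.
Matching on a.agent_id = b.agent_id. A NULL in a compared column never satisfies the condition.
- a (agent_id=3) pairs with 1 row(s) of b.
- a (agent_id=2) pairs with 1 row(s) of b.
- a (agent_id=6) pairs with 1 row(s) of b.
- a (agent_id=9) pairs with 1 row(s) of b.
- a (agent_id=7) pairs with 2 row(s) of b.
- a (agent_id=7) pairs with 2 row(s) of b.
- a (agent_id=NULL) has no partner → padded with NULL.
After projecting and ordering:
b.aname | a.aname
Bob | Bob
Judy | Judy
Judy | Wendy
Pia | Pia
Sara | Sara
Uma | Uma
Wendy | Judy
Wendy | Wendy
NULL | Zane

(Bob, Bob); (Judy, Judy); (Judy, Wendy); (Pia, Pia); (Sara, Sara); (Uma, Uma); (Wendy, Judy); (Wendy, Wendy); (NULL, Zane)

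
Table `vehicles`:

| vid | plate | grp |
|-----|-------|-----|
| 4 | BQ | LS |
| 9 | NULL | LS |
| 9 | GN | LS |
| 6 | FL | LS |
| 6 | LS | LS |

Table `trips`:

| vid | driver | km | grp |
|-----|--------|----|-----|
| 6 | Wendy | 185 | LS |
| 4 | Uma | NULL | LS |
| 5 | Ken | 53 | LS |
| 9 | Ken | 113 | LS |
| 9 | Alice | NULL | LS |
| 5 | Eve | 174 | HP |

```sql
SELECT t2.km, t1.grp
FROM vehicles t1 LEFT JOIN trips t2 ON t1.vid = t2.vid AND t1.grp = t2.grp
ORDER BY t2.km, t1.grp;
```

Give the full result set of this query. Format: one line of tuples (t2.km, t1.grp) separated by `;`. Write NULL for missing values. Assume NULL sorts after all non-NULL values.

(113, LS); (113, LS); (185, LS); (185, LS); (NULL, LS); (NULL, LS); (NULL, LS)

LEFT JOIN keeps every row from `vehicles`; unmatched rows get NULL for `trips`'s columns.
Matching on t1.vid = t2.vid AND t1.grp = t2.grp.
- vid=4, grp=LS: 1 matching t2 row(s), so 1 row(s) emitted.
- vid=9, grp=LS: 2 matching t2 row(s), so 2 row(s) emitted.
- vid=9, grp=LS: 2 matching t2 row(s), so 2 row(s) emitted.
- vid=6, grp=LS: 1 matching t2 row(s), so 1 row(s) emitted.
- vid=6, grp=LS: 1 matching t2 row(s), so 1 row(s) emitted.
After projecting and ordering:
t2.km | t1.grp
113 | LS
113 | LS
185 | LS
185 | LS
NULL | LS
NULL | LS
NULL | LS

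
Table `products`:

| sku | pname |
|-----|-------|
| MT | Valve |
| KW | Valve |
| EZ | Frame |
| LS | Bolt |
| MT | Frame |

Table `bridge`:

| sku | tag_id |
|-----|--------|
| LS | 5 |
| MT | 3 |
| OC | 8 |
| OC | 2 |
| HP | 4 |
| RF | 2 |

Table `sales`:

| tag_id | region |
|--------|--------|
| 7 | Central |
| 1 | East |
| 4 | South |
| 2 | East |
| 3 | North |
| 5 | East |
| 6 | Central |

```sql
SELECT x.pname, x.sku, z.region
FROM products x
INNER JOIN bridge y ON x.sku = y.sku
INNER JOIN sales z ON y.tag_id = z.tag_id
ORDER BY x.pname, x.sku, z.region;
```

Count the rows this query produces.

3

Joins associate left-to-right: products INNER JOIN bridge on sku gives 3 intermediate row(s).
Then INNER JOIN `sales z` on tag_id: keep only rows whose y.tag_id appears in z.
Result: 3 row(s).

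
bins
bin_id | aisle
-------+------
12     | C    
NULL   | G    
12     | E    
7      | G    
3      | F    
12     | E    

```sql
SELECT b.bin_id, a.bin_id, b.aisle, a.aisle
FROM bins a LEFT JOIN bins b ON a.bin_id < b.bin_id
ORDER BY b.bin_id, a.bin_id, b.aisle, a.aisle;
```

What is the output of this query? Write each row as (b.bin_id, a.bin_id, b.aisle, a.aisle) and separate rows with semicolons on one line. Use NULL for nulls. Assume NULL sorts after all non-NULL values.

LEFT JOIN keeps every row from `bins a`; unmatched rows get NULL for `bins b`'s columns.
Matching on a.bin_id < b.bin_id. A NULL in a compared column never satisfies the condition.
Matched pairs: 7; unmatched a rows kept: 4.

(7, 3, G, F); (12, 3, C, F); (12, 3, E, F); (12, 3, E, F); (12, 7, C, G); (12, 7, E, G); (12, 7, E, G); (NULL, 12, NULL, C); (NULL, 12, NULL, E); (NULL, 12, NULL, E); (NULL, NULL, NULL, G)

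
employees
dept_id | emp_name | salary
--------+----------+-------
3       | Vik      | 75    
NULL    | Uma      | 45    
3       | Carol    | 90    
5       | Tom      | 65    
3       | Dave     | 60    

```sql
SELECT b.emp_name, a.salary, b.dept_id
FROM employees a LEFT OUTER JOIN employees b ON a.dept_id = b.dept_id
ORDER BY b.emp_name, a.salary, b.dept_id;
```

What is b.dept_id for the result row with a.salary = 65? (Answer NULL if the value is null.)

5

LEFT JOIN keeps every row from `employees a`; unmatched rows get NULL for `employees b`'s columns.
Matching on a.dept_id = b.dept_id. A NULL in a compared column never satisfies the condition.
- dept_id=3: 3 matching b row(s), so 3 row(s) emitted.
- dept_id=NULL: no b row matches, row kept with b columns NULL.
- dept_id=3: 3 matching b row(s), so 3 row(s) emitted.
- dept_id=5: 1 matching b row(s), so 1 row(s) emitted.
- dept_id=3: 3 matching b row(s), so 3 row(s) emitted.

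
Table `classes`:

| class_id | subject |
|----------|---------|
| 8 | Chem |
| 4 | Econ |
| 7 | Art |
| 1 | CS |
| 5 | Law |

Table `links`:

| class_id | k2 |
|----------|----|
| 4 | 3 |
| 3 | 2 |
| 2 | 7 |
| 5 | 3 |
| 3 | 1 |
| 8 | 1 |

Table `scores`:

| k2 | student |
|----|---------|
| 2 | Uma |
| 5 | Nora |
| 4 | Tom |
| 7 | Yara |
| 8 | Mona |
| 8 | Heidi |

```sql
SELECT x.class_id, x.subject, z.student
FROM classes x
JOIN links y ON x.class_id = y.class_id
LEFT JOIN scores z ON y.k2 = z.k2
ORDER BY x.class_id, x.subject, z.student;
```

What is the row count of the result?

3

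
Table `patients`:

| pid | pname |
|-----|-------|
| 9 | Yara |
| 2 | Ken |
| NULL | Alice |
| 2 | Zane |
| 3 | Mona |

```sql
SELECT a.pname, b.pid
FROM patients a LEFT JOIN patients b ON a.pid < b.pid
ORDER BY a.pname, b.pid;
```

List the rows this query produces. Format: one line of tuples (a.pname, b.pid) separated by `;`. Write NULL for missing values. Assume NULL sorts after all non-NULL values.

(Alice, NULL); (Ken, 3); (Ken, 9); (Mona, 9); (Yara, NULL); (Zane, 3); (Zane, 9)

LEFT JOIN keeps every row from `patients a`; unmatched rows get NULL for `patients b`'s columns.
Matching on a.pid < b.pid. A NULL in a compared column never satisfies the condition.
- a row (pid=9): no match → kept, b columns NULL.
- a row (pid=2): matches 2 b row(s) → 2 output row(s).
- a row (pid=NULL): no match → kept, b columns NULL.
- a row (pid=2): matches 2 b row(s) → 2 output row(s).
- a row (pid=3): matches 1 b row(s) → 1 output row(s).
After projecting and ordering:
a.pname | b.pid
Alice | NULL
Ken | 3
Ken | 9
Mona | 9
Yara | NULL
Zane | 3
Zane | 9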